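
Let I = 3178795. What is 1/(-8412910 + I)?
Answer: -1/5234115 ≈ -1.9105e-7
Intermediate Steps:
1/(-8412910 + I) = 1/(-8412910 + 3178795) = 1/(-5234115) = -1/5234115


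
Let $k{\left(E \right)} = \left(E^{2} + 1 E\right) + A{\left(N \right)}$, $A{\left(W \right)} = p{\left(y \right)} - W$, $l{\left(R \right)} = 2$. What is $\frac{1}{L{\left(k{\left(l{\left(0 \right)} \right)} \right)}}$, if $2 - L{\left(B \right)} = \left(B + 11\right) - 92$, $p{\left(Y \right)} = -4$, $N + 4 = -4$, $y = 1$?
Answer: $\frac{1}{73} \approx 0.013699$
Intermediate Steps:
$N = -8$ ($N = -4 - 4 = -8$)
$A{\left(W \right)} = -4 - W$
$k{\left(E \right)} = 4 + E + E^{2}$ ($k{\left(E \right)} = \left(E^{2} + 1 E\right) - -4 = \left(E^{2} + E\right) + \left(-4 + 8\right) = \left(E + E^{2}\right) + 4 = 4 + E + E^{2}$)
$L{\left(B \right)} = 83 - B$ ($L{\left(B \right)} = 2 - \left(\left(B + 11\right) - 92\right) = 2 - \left(\left(11 + B\right) - 92\right) = 2 - \left(-81 + B\right) = 83 - B$)
$\frac{1}{L{\left(k{\left(l{\left(0 \right)} \right)} \right)}} = \frac{1}{83 - \left(4 + 2 + 2^{2}\right)} = \frac{1}{83 - \left(4 + 2 + 4\right)} = \frac{1}{83 - 10} = \frac{1}{73}$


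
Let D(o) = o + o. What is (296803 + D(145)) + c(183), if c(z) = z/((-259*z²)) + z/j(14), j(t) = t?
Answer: 4023410419/13542 ≈ 2.9711e+5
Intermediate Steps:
c(z) = -1/(259*z) + z/14 (c(z) = z/((-259*z²)) + z/14 = z*(-1/(259*z²)) + z*(1/14) = -1/(259*z) + z/14)
D(o) = 2*o
(296803 + D(145)) + c(183) = (296803 + 2*145) + (-1/259/183 + (1/14)*183) = (296803 + 290) + (-1/259*1/183 + 183/14) = 297093 + (-1/47397 + 183/14) = 297093 + 177013/13542 = 4023410419/13542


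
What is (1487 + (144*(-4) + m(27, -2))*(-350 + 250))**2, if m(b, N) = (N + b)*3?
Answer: 2661218569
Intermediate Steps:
m(b, N) = 3*N + 3*b
(1487 + (144*(-4) + m(27, -2))*(-350 + 250))**2 = (1487 + (144*(-4) + (3*(-2) + 3*27))*(-350 + 250))**2 = (1487 + (-576 + (-6 + 81))*(-100))**2 = (1487 + (-576 + 75)*(-100))**2 = (1487 - 501*(-100))**2 = (1487 + 50100)**2 = 51587**2 = 2661218569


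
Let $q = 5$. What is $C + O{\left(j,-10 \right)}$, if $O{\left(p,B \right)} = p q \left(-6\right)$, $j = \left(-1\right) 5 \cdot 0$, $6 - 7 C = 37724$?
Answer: $- \frac{37718}{7} \approx -5388.3$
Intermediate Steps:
$C = - \frac{37718}{7}$ ($C = \frac{6}{7} - \frac{37724}{7} = - \frac{37718}{7} \approx -5388.3$)
$j = 0$ ($j = \left(-5\right) 0 = 0$)
$O{\left(p,B \right)} = - 30 p$ ($O{\left(p,B \right)} = p 5 \left(-6\right) = 5 p \left(-6\right) = - 30 p$)
$C + O{\left(j,-10 \right)} = - \frac{37718}{7} - 0 = - \frac{37718}{7} + 0 = - \frac{37718}{7}$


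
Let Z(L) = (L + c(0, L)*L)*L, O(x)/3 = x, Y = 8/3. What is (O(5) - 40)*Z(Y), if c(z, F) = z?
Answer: -1600/9 ≈ -177.78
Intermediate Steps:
Y = 8/3 (Y = 8*(1/3) = 8/3 ≈ 2.6667)
O(x) = 3*x
Z(L) = L**2 (Z(L) = (L + 0*L)*L = (L + 0)*L = L*L = L**2)
(O(5) - 40)*Z(Y) = (3*5 - 40)*(8/3)**2 = (15 - 40)*(64/9) = -25*64/9 = -1600/9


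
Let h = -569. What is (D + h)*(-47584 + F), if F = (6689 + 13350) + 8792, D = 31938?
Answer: -588262857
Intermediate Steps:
F = 28831 (F = 20039 + 8792 = 28831)
(D + h)*(-47584 + F) = (31938 - 569)*(-47584 + 28831) = 31369*(-18753) = -588262857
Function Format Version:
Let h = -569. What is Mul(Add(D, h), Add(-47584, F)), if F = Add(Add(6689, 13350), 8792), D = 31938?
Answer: -588262857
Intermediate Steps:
F = 28831 (F = Add(20039, 8792) = 28831)
Mul(Add(D, h), Add(-47584, F)) = Mul(Add(31938, -569), Add(-47584, 28831)) = Mul(31369, -18753) = -588262857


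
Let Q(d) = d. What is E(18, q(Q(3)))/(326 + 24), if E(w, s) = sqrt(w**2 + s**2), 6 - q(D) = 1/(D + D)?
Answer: sqrt(12889)/2100 ≈ 0.054062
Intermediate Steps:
q(D) = 6 - 1/(2*D) (q(D) = 6 - 1/(D + D) = 6 - 1/(2*D))
E(w, s) = sqrt(s**2 + w**2)
E(18, q(Q(3)))/(326 + 24) = sqrt((6 - 1/2/3)**2 + 18**2)/(326 + 24) = sqrt((6 - 1/2*1/3)**2 + 324)/350 = sqrt((6 - 1/6)**2 + 324)*(1/350) = sqrt((35/6)**2 + 324)*(1/350) = sqrt(1225/36 + 324)*(1/350) = sqrt(12889/36)*(1/350) = (sqrt(12889)/6)*(1/350) = sqrt(12889)/2100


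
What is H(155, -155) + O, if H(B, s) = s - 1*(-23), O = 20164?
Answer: 20032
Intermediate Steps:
H(B, s) = 23 + s (H(B, s) = s + 23 = 23 + s)
H(155, -155) + O = (23 - 155) + 20164 = -132 + 20164 = 20032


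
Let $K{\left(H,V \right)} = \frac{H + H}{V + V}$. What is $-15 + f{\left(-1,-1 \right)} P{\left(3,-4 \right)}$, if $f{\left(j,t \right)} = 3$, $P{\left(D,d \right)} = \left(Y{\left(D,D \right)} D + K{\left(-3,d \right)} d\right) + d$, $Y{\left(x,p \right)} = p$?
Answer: $-9$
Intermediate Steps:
$K{\left(H,V \right)} = \frac{H}{V}$ ($K{\left(H,V \right)} = \frac{2 H}{2 V} = 2 H \frac{1}{2 V} = \frac{H}{V}$)
$P{\left(D,d \right)} = -3 + d + D^{2}$ ($P{\left(D,d \right)} = \left(D D + - \frac{3}{d} d\right) + d = \left(D^{2} - 3\right) + d = \left(-3 + D^{2}\right) + d = -3 + d + D^{2}$)
$-15 + f{\left(-1,-1 \right)} P{\left(3,-4 \right)} = -15 + 3 \left(-3 - 4 + 3^{2}\right) = -15 + 3 \left(-3 - 4 + 9\right) = -15 + 3 \cdot 2 = -15 + 6 = -9$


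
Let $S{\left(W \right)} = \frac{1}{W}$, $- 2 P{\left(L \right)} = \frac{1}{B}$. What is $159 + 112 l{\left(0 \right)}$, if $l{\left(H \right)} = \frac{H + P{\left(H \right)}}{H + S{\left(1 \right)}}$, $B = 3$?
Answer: $\frac{421}{3} \approx 140.33$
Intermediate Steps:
$P{\left(L \right)} = - \frac{1}{6}$ ($P{\left(L \right)} = - \frac{1}{2 \cdot 3} = \left(- \frac{1}{2}\right) \frac{1}{3} = - \frac{1}{6}$)
$l{\left(H \right)} = \frac{- \frac{1}{6} + H}{1 + H}$ ($l{\left(H \right)} = \frac{H - \frac{1}{6}}{H + 1^{-1}} = \frac{- \frac{1}{6} + H}{H + 1} = \frac{- \frac{1}{6} + H}{1 + H}$)
$159 + 112 l{\left(0 \right)} = 159 + 112 \frac{- \frac{1}{6} + 0}{1 + 0} = 159 + 112 \cdot 1^{-1} \left(- \frac{1}{6}\right) = 159 + 112 \cdot 1 \left(- \frac{1}{6}\right) = 159 + 112 \left(- \frac{1}{6}\right) = 159 - \frac{56}{3} = \frac{421}{3}$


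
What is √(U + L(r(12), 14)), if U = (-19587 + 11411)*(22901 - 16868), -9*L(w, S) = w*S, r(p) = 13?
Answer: 7*I*√9059846/3 ≈ 7023.2*I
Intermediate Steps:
L(w, S) = -S*w/9 (L(w, S) = -w*S/9 = -S*w/9)
U = -49325808 (U = -8176*6033 = -49325808)
√(U + L(r(12), 14)) = √(-49325808 - ⅑*14*13) = √(-49325808 - 182/9) = √(-443932454/9) = 7*I*√9059846/3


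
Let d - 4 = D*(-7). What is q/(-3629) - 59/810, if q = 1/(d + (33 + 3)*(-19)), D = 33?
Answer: -195054311/2677875390 ≈ -0.072839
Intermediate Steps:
d = -227 (d = 4 + 33*(-7) = 4 - 231 = -227)
q = -1/911 (q = 1/(-227 + (33 + 3)*(-19)) = 1/(-227 + 36*(-19)) = 1/(-227 - 684) = 1/(-911) = -1/911 ≈ -0.0010977)
q/(-3629) - 59/810 = -1/911/(-3629) - 59/810 = -1/911*(-1/3629) - 59*1/810 = 1/3306019 - 59/810 = -195054311/2677875390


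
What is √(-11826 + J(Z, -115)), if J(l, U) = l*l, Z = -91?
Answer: I*√3545 ≈ 59.54*I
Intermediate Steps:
J(l, U) = l²
√(-11826 + J(Z, -115)) = √(-11826 + (-91)²) = √(-11826 + 8281) = √(-3545) = I*√3545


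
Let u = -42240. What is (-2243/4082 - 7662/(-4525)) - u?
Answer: 780238278709/18471050 ≈ 42241.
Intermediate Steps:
(-2243/4082 - 7662/(-4525)) - u = (-2243/4082 - 7662/(-4525)) - 1*(-42240) = (-2243*1/4082 - 7662*(-1/4525)) + 42240 = (-2243/4082 + 7662/4525) + 42240 = 21126709/18471050 + 42240 = 780238278709/18471050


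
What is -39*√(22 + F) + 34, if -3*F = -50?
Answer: 34 - 26*√87 ≈ -208.51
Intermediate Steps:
F = 50/3 (F = -⅓*(-50) = 50/3 ≈ 16.667)
-39*√(22 + F) + 34 = -39*√(22 + 50/3) + 34 = -26*√87 + 34 = 34 - 26*√87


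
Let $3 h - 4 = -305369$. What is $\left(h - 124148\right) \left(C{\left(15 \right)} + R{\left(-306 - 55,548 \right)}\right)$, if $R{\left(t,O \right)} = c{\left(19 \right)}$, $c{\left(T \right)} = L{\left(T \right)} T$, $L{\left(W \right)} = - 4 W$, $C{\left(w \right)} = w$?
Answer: $\frac{968589061}{3} \approx 3.2286 \cdot 10^{8}$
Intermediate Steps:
$c{\left(T \right)} = - 4 T^{2}$ ($c{\left(T \right)} = - 4 T T = - 4 T^{2}$)
$R{\left(t,O \right)} = -1444$ ($R{\left(t,O \right)} = - 4 \cdot 19^{2} = \left(-4\right) 361 = -1444$)
$h = - \frac{305365}{3}$ ($h = \frac{4}{3} + \frac{1}{3} \left(-305369\right) = \frac{4}{3} - \frac{305369}{3} = - \frac{305365}{3} \approx -1.0179 \cdot 10^{5}$)
$\left(h - 124148\right) \left(C{\left(15 \right)} + R{\left(-306 - 55,548 \right)}\right) = \left(- \frac{305365}{3} - 124148\right) \left(15 - 1444\right) = \left(- \frac{677809}{3}\right) \left(-1429\right) = \frac{968589061}{3}$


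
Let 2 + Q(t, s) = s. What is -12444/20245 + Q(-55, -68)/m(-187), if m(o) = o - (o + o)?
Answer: -3744178/3785815 ≈ -0.98900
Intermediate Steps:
m(o) = -o (m(o) = o - 2*o = -o)
Q(t, s) = -2 + s
-12444/20245 + Q(-55, -68)/m(-187) = -12444/20245 + (-2 - 68)/((-1*(-187))) = -12444*1/20245 - 70/187 = -12444/20245 - 70*1/187 = -12444/20245 - 70/187 = -3744178/3785815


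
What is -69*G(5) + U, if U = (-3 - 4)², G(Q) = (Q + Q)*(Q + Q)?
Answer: -6851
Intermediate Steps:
G(Q) = 4*Q² (G(Q) = (2*Q)*(2*Q) = 4*Q²)
U = 49 (U = (-7)² = 49)
-69*G(5) + U = -276*5² + 49 = -276*25 + 49 = -69*100 + 49 = -6900 + 49 = -6851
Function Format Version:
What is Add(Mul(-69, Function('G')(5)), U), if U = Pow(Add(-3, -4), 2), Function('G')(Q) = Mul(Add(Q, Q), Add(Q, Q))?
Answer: -6851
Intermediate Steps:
Function('G')(Q) = Mul(4, Pow(Q, 2)) (Function('G')(Q) = Mul(Mul(2, Q), Mul(2, Q)) = Mul(4, Pow(Q, 2)))
U = 49 (U = Pow(-7, 2) = 49)
Add(Mul(-69, Function('G')(5)), U) = Add(Mul(-69, Mul(4, Pow(5, 2))), 49) = Add(Mul(-69, Mul(4, 25)), 49) = Add(Mul(-69, 100), 49) = Add(-6900, 49) = -6851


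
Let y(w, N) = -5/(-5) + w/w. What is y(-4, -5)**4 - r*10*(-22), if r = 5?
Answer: 1116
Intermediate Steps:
y(w, N) = 2 (y(w, N) = -5*(-1/5) + 1 = 1 + 1 = 2)
y(-4, -5)**4 - r*10*(-22) = 2**4 - 5*10*(-22) = 16 - 50*(-22) = 16 - 1*(-1100) = 16 + 1100 = 1116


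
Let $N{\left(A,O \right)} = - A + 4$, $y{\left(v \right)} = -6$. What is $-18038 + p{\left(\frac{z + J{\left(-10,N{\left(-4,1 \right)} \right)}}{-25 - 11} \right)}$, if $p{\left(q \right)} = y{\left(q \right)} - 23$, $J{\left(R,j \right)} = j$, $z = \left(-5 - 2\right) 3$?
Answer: $-18067$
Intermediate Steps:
$z = -21$ ($z = \left(-7\right) 3 = -21$)
$N{\left(A,O \right)} = 4 - A$
$p{\left(q \right)} = -29$ ($p{\left(q \right)} = -6 - 23 = -29$)
$-18038 + p{\left(\frac{z + J{\left(-10,N{\left(-4,1 \right)} \right)}}{-25 - 11} \right)} = -18038 - 29 = -18067$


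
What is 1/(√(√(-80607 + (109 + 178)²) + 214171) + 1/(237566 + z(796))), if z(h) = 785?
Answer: 1/(1/238351 + √(214171 + √1762)) ≈ 0.0021606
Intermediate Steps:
1/(√(√(-80607 + (109 + 178)²) + 214171) + 1/(237566 + z(796))) = 1/(√(√(-80607 + (109 + 178)²) + 214171) + 1/(237566 + 785)) = 1/(√(√(-80607 + 287²) + 214171) + 1/238351) = 1/(√(√(-80607 + 82369) + 214171) + 1/238351) = 1/(√(√1762 + 214171) + 1/238351) = 1/(√(214171 + √1762) + 1/238351) = 1/(1/238351 + √(214171 + √1762))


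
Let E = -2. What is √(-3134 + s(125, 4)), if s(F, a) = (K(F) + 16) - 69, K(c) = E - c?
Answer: I*√3314 ≈ 57.567*I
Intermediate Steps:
K(c) = -2 - c
s(F, a) = -55 - F (s(F, a) = ((-2 - F) + 16) - 69 = (14 - F) - 69 = -55 - F)
√(-3134 + s(125, 4)) = √(-3134 + (-55 - 1*125)) = √(-3134 + (-55 - 125)) = √(-3134 - 180) = √(-3314) = I*√3314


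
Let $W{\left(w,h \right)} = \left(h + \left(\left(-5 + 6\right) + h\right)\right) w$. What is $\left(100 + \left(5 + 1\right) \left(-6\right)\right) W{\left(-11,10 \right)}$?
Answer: $-14784$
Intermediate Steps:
$W{\left(w,h \right)} = w \left(1 + 2 h\right)$ ($W{\left(w,h \right)} = \left(h + \left(1 + h\right)\right) w = \left(1 + 2 h\right) w = w \left(1 + 2 h\right)$)
$\left(100 + \left(5 + 1\right) \left(-6\right)\right) W{\left(-11,10 \right)} = \left(100 + \left(5 + 1\right) \left(-6\right)\right) \left(- 11 \left(1 + 2 \cdot 10\right)\right) = \left(100 + 6 \left(-6\right)\right) \left(- 11 \left(1 + 20\right)\right) = \left(100 - 36\right) \left(\left(-11\right) 21\right) = 64 \left(-231\right) = -14784$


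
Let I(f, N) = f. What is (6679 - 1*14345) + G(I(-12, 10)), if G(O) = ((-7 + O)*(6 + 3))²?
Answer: 21575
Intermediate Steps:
G(O) = (-63 + 9*O)² (G(O) = ((-7 + O)*9)² = (-63 + 9*O)²)
(6679 - 1*14345) + G(I(-12, 10)) = (6679 - 1*14345) + 81*(-7 - 12)² = (6679 - 14345) + 81*(-19)² = -7666 + 81*361 = -7666 + 29241 = 21575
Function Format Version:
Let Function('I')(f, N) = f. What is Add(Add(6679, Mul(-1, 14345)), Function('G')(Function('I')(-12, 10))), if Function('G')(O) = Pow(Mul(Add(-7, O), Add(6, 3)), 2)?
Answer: 21575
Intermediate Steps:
Function('G')(O) = Pow(Add(-63, Mul(9, O)), 2) (Function('G')(O) = Pow(Mul(Add(-7, O), 9), 2) = Pow(Add(-63, Mul(9, O)), 2))
Add(Add(6679, Mul(-1, 14345)), Function('G')(Function('I')(-12, 10))) = Add(Add(6679, Mul(-1, 14345)), Mul(81, Pow(Add(-7, -12), 2))) = Add(Add(6679, -14345), Mul(81, Pow(-19, 2))) = Add(-7666, Mul(81, 361)) = Add(-7666, 29241) = 21575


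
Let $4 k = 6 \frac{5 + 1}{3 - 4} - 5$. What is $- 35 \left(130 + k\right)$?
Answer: $- \frac{16765}{4} \approx -4191.3$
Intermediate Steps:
$k = - \frac{41}{4}$ ($k = \frac{6 \frac{5 + 1}{3 - 4} - 5}{4} = \frac{6 \frac{6}{-1} - 5}{4} = \frac{6 \cdot 6 \left(-1\right) - 5}{4} = \frac{6 \left(-6\right) - 5}{4} = \frac{-36 - 5}{4} = \frac{1}{4} \left(-41\right) = - \frac{41}{4} \approx -10.25$)
$- 35 \left(130 + k\right) = - 35 \left(130 - \frac{41}{4}\right) = \left(-35\right) \frac{479}{4} = - \frac{16765}{4}$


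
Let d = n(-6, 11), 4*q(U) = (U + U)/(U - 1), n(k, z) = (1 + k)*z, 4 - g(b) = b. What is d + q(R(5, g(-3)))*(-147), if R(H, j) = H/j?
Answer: 515/4 ≈ 128.75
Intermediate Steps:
g(b) = 4 - b
n(k, z) = z*(1 + k)
q(U) = U/(2*(-1 + U)) (q(U) = ((U + U)/(U - 1))/4 = ((2*U)/(-1 + U))/4 = (2*U/(-1 + U))/4 = U/(2*(-1 + U)))
d = -55 (d = 11*(1 - 6) = 11*(-5) = -55)
d + q(R(5, g(-3)))*(-147) = -55 + ((5/(4 - 1*(-3)))/(2*(-1 + 5/(4 - 1*(-3)))))*(-147) = -55 + ((5/(4 + 3))/(2*(-1 + 5/(4 + 3))))*(-147) = -55 + ((5/7)/(2*(-1 + 5/7)))*(-147) = -55 + ((5*(1/7))/(2*(-1 + 5*(1/7))))*(-147) = -55 + ((1/2)*(5/7)/(-1 + 5/7))*(-147) = -55 + ((1/2)*(5/7)/(-2/7))*(-147) = -55 + ((1/2)*(5/7)*(-7/2))*(-147) = -55 - 5/4*(-147) = -55 + 735/4 = 515/4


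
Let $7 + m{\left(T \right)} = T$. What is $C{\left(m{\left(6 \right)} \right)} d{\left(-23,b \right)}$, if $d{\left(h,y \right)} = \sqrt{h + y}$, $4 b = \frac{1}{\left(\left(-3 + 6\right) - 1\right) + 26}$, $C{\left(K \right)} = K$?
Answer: $- \frac{5 i \sqrt{721}}{28} \approx - 4.7949 i$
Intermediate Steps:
$m{\left(T \right)} = -7 + T$
$b = \frac{1}{112}$ ($b = \frac{1}{4 \left(\left(\left(-3 + 6\right) - 1\right) + 26\right)} = \frac{1}{4 \left(\left(3 - 1\right) + 26\right)} = \frac{1}{4 \left(2 + 26\right)} = \frac{1}{4 \cdot 28} = \frac{1}{4} \cdot \frac{1}{28} = \frac{1}{112} \approx 0.0089286$)
$C{\left(m{\left(6 \right)} \right)} d{\left(-23,b \right)} = \left(-7 + 6\right) \sqrt{-23 + \frac{1}{112}} = - \sqrt{- \frac{2575}{112}} = - \frac{5 i \sqrt{721}}{28}$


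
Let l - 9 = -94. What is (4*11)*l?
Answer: -3740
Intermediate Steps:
l = -85 (l = 9 - 94 = -85)
(4*11)*l = (4*11)*(-85) = 44*(-85) = -3740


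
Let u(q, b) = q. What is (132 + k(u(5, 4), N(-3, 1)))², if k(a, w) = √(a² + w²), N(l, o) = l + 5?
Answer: (132 + √29)² ≈ 18875.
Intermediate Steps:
N(l, o) = 5 + l
(132 + k(u(5, 4), N(-3, 1)))² = (132 + √(5² + (5 - 3)²))² = (132 + √(25 + 2²))² = (132 + √(25 + 4))² = (132 + √29)²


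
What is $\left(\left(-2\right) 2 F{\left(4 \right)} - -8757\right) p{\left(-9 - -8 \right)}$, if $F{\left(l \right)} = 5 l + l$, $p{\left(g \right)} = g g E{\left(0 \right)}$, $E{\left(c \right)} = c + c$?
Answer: $0$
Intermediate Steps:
$E{\left(c \right)} = 2 c$
$p{\left(g \right)} = 0$ ($p{\left(g \right)} = g g 2 \cdot 0 = g^{2} \cdot 0 = 0$)
$F{\left(l \right)} = 6 l$
$\left(\left(-2\right) 2 F{\left(4 \right)} - -8757\right) p{\left(-9 - -8 \right)} = \left(\left(-2\right) 2 \cdot 6 \cdot 4 - -8757\right) 0 = \left(\left(-4\right) 24 + 8757\right) 0 = \left(-96 + 8757\right) 0 = 8661 \cdot 0 = 0$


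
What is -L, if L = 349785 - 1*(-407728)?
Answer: -757513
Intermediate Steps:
L = 757513 (L = 349785 + 407728 = 757513)
-L = -1*757513 = -757513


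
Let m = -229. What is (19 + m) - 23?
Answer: -233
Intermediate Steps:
(19 + m) - 23 = (19 - 229) - 23 = -210 - 23 = -233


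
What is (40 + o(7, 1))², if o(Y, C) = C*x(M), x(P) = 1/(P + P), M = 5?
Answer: 160801/100 ≈ 1608.0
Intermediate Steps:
x(P) = 1/(2*P)
o(Y, C) = C/10 (o(Y, C) = C*((½)/5) = C*((½)*(⅕)) = C*(⅒) = C/10)
(40 + o(7, 1))² = (40 + (⅒)*1)² = (40 + ⅒)² = (401/10)² = 160801/100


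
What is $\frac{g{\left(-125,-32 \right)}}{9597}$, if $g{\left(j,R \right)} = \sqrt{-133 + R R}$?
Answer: $\frac{3 \sqrt{11}}{3199} \approx 0.0031103$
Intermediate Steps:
$g{\left(j,R \right)} = \sqrt{-133 + R^{2}}$
$\frac{g{\left(-125,-32 \right)}}{9597} = \frac{\sqrt{-133 + \left(-32\right)^{2}}}{9597} = \sqrt{-133 + 1024} \cdot \frac{1}{9597} = \sqrt{891} \cdot \frac{1}{9597} = 9 \sqrt{11} \cdot \frac{1}{9597} = \frac{3 \sqrt{11}}{3199}$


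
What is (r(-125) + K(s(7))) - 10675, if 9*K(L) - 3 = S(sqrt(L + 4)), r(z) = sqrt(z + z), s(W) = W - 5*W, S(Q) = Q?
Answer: -32024/3 + 5*I*sqrt(10) + 2*I*sqrt(6)/9 ≈ -10675.0 + 16.356*I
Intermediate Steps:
s(W) = -4*W
r(z) = sqrt(2)*sqrt(z) (r(z) = sqrt(2*z) = sqrt(2)*sqrt(z))
K(L) = 1/3 + sqrt(4 + L)/9 (K(L) = 1/3 + sqrt(L + 4)/9 = 1/3 + sqrt(4 + L)/9)
(r(-125) + K(s(7))) - 10675 = (sqrt(2)*sqrt(-125) + (1/3 + sqrt(4 - 4*7)/9)) - 10675 = (sqrt(2)*(5*I*sqrt(5)) + (1/3 + sqrt(4 - 28)/9)) - 10675 = (5*I*sqrt(10) + (1/3 + sqrt(-24)/9)) - 10675 = (5*I*sqrt(10) + (1/3 + (2*I*sqrt(6))/9)) - 10675 = (5*I*sqrt(10) + (1/3 + 2*I*sqrt(6)/9)) - 10675 = (1/3 + 5*I*sqrt(10) + 2*I*sqrt(6)/9) - 10675 = -32024/3 + 5*I*sqrt(10) + 2*I*sqrt(6)/9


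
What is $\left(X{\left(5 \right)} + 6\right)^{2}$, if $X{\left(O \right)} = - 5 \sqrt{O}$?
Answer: $161 - 60 \sqrt{5} \approx 26.836$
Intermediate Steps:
$\left(X{\left(5 \right)} + 6\right)^{2} = \left(- 5 \sqrt{5} + 6\right)^{2} = \left(6 - 5 \sqrt{5}\right)^{2}$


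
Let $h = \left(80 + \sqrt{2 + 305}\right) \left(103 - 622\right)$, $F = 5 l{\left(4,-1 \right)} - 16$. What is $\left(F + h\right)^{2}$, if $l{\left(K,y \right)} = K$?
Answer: $1806272083 + 43093608 \sqrt{307} \approx 2.5613 \cdot 10^{9}$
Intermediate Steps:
$F = 4$ ($F = 5 \cdot 4 - 16 = 20 - 16 = 4$)
$h = -41520 - 519 \sqrt{307}$ ($h = \left(80 + \sqrt{307}\right) \left(-519\right) = -41520 - 519 \sqrt{307} \approx -50614.0$)
$\left(F + h\right)^{2} = \left(4 - \left(41520 + 519 \sqrt{307}\right)\right)^{2} = \left(-41516 - 519 \sqrt{307}\right)^{2}$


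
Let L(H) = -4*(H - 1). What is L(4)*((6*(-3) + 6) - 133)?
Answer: 1740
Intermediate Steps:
L(H) = 4 - 4*H (L(H) = -4*(-1 + H) = 4 - 4*H)
L(4)*((6*(-3) + 6) - 133) = (4 - 4*4)*((6*(-3) + 6) - 133) = (4 - 16)*((-18 + 6) - 133) = -12*(-12 - 133) = -12*(-145) = 1740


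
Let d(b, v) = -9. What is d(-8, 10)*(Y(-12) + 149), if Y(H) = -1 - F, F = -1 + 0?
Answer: -1341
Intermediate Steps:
F = -1
Y(H) = 0 (Y(H) = -1 - 1*(-1) = -1 + 1 = 0)
d(-8, 10)*(Y(-12) + 149) = -9*(0 + 149) = -9*149 = -1341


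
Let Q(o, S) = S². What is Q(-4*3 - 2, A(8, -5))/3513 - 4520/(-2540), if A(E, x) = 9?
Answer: 268075/148717 ≈ 1.8026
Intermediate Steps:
Q(-4*3 - 2, A(8, -5))/3513 - 4520/(-2540) = 9²/3513 - 4520/(-2540) = 81*(1/3513) - 4520*(-1/2540) = 27/1171 + 226/127 = 268075/148717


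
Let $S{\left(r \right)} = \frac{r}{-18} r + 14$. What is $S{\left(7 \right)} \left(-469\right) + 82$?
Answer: $- \frac{93731}{18} \approx -5207.3$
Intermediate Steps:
$S{\left(r \right)} = 14 - \frac{r^{2}}{18}$ ($S{\left(r \right)} = r \left(- \frac{1}{18}\right) r + 14 = - \frac{r}{18} r + 14 = - \frac{r^{2}}{18} + 14 = 14 - \frac{r^{2}}{18}$)
$S{\left(7 \right)} \left(-469\right) + 82 = \left(14 - \frac{7^{2}}{18}\right) \left(-469\right) + 82 = \left(14 - \frac{49}{18}\right) \left(-469\right) + 82 = \frac{203}{18} \left(-469\right) + 82 = - \frac{95207}{18} + 82 = - \frac{93731}{18}$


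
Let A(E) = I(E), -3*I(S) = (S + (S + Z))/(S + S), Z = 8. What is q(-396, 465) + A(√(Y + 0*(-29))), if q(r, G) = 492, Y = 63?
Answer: 1475/3 - 4*√7/63 ≈ 491.50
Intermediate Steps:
I(S) = -(8 + 2*S)/(6*S) (I(S) = -(S + (S + 8))/(3*(S + S)) = -(S + (8 + S))/(3*(2*S)) = -(8 + 2*S)*1/(2*S)/3 = -(8 + 2*S)/(6*S))
A(E) = (-4 - E)/(3*E)
q(-396, 465) + A(√(Y + 0*(-29))) = 492 + (-4 - √(63 + 0*(-29)))/(3*(√(63 + 0*(-29)))) = 492 + (-4 - √(63 + 0))/(3*(√(63 + 0))) = 492 + (-4 - √63)/(3*(√63)) = 492 + (-4 - 3*√7)/(3*((3*√7))) = 492 + (√7/21)*(-4 - 3*√7)/3 = 492 + √7*(-4 - 3*√7)/63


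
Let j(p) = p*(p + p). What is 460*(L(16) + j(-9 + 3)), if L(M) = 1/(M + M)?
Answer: 265075/8 ≈ 33134.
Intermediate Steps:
j(p) = 2*p² (j(p) = p*(2*p) = 2*p²)
L(M) = 1/(2*M)
460*(L(16) + j(-9 + 3)) = 460*((½)/16 + 2*(-9 + 3)²) = 460*((½)*(1/16) + 2*(-6)²) = 460*(1/32 + 2*36) = 460*(1/32 + 72) = 460*(2305/32) = 265075/8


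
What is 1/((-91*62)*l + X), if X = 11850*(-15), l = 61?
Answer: -1/521912 ≈ -1.9160e-6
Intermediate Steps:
X = -177750
1/((-91*62)*l + X) = 1/(-91*62*61 - 177750) = 1/(-5642*61 - 177750) = 1/(-344162 - 177750) = 1/(-521912) = -1/521912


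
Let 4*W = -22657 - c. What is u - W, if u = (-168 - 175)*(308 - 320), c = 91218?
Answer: 130339/4 ≈ 32585.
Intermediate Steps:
W = -113875/4 (W = (-22657 - 1*91218)/4 = (-22657 - 91218)/4 = (1/4)*(-113875) = -113875/4 ≈ -28469.)
u = 4116 (u = -343*(-12) = 4116)
u - W = 4116 - 1*(-113875/4) = 4116 + 113875/4 = 130339/4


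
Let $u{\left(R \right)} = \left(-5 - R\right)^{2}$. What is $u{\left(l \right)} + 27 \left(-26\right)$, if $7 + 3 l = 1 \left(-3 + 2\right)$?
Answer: $- \frac{6269}{9} \approx -696.56$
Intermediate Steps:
$l = - \frac{8}{3}$ ($l = - \frac{7}{3} + \frac{1 \left(-3 + 2\right)}{3} = - \frac{7}{3} + \frac{1 \left(-1\right)}{3} = - \frac{7}{3} + \frac{1}{3} \left(-1\right) = - \frac{7}{3} - \frac{1}{3} = - \frac{8}{3} \approx -2.6667$)
$u{\left(l \right)} + 27 \left(-26\right) = \left(5 - \frac{8}{3}\right)^{2} + 27 \left(-26\right) = \left(\frac{7}{3}\right)^{2} - 702 = \frac{49}{9} - 702 = - \frac{6269}{9}$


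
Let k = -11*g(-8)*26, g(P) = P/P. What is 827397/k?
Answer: -827397/286 ≈ -2893.0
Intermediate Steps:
g(P) = 1
k = -286 (k = -11*1*26 = -11*26 = -286)
827397/k = 827397/(-286) = 827397*(-1/286) = -827397/286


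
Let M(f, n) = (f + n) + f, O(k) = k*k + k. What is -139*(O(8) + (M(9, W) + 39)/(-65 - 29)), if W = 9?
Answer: -465789/47 ≈ -9910.4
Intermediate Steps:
O(k) = k + k² (O(k) = k² + k = k + k²)
M(f, n) = n + 2*f
-139*(O(8) + (M(9, W) + 39)/(-65 - 29)) = -139*(8*(1 + 8) + ((9 + 2*9) + 39)/(-65 - 29)) = -139*(8*9 + ((9 + 18) + 39)/(-94)) = -139*(72 + (27 + 39)*(-1/94)) = -139*(72 + 66*(-1/94)) = -139*(72 - 33/47) = -139*3351/47 = -465789/47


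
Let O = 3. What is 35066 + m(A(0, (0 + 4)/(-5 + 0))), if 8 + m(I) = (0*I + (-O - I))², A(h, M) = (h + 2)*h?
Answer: 35067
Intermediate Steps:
A(h, M) = h*(2 + h) (A(h, M) = (2 + h)*h = h*(2 + h))
m(I) = -8 + (-3 - I)² (m(I) = -8 + (0*I + (-1*3 - I))² = -8 + (0 + (-3 - I))² = -8 + (-3 - I)²)
35066 + m(A(0, (0 + 4)/(-5 + 0))) = 35066 + (-8 + (3 + 0*(2 + 0))²) = 35066 + (-8 + (3 + 0*2)²) = 35066 + (-8 + (3 + 0)²) = 35066 + (-8 + 3²) = 35066 + (-8 + 9) = 35066 + 1 = 35067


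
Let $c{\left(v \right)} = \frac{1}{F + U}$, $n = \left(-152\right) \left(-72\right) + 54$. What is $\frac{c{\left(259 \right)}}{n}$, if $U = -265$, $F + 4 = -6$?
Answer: $- \frac{1}{3024450} \approx -3.3064 \cdot 10^{-7}$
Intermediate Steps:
$F = -10$ ($F = -4 - 6 = -10$)
$n = 10998$ ($n = 10944 + 54 = 10998$)
$c{\left(v \right)} = - \frac{1}{275}$ ($c{\left(v \right)} = \frac{1}{-10 - 265} = \frac{1}{-275} = - \frac{1}{275}$)
$\frac{c{\left(259 \right)}}{n} = - \frac{1}{275 \cdot 10998} = \left(- \frac{1}{275}\right) \frac{1}{10998} = - \frac{1}{3024450}$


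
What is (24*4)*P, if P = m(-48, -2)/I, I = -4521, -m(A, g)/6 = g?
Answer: -384/1507 ≈ -0.25481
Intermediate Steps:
m(A, g) = -6*g
P = -4/1507 (P = -6*(-2)/(-4521) = 12*(-1/4521) = -4/1507 ≈ -0.0026543)
(24*4)*P = (24*4)*(-4/1507) = 96*(-4/1507) = -384/1507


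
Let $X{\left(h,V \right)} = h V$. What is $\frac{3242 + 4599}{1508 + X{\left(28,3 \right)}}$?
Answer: $\frac{7841}{1592} \approx 4.9252$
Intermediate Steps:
$X{\left(h,V \right)} = V h$
$\frac{3242 + 4599}{1508 + X{\left(28,3 \right)}} = \frac{3242 + 4599}{1508 + 3 \cdot 28} = \frac{7841}{1508 + 84} = \frac{7841}{1592}$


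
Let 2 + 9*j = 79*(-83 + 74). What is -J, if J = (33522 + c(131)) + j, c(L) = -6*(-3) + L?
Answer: -302326/9 ≈ -33592.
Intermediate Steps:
c(L) = 18 + L
j = -713/9 (j = -2/9 + (79*(-83 + 74))/9 = -2/9 + (79*(-9))/9 = -2/9 + (⅑)*(-711) = -2/9 - 79 = -713/9 ≈ -79.222)
J = 302326/9 (J = (33522 + (18 + 131)) - 713/9 = (33522 + 149) - 713/9 = 33671 - 713/9 = 302326/9 ≈ 33592.)
-J = -1*302326/9 = -302326/9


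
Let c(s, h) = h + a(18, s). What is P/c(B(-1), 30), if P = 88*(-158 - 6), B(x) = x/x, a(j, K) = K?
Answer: -14432/31 ≈ -465.55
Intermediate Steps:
B(x) = 1
c(s, h) = h + s
P = -14432 (P = 88*(-164) = -14432)
P/c(B(-1), 30) = -14432/(30 + 1) = -14432/31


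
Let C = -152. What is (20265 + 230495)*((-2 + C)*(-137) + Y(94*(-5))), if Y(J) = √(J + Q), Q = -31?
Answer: 5290534480 + 250760*I*√501 ≈ 5.2905e+9 + 5.6128e+6*I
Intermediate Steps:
Y(J) = √(-31 + J) (Y(J) = √(J - 31) = √(-31 + J))
(20265 + 230495)*((-2 + C)*(-137) + Y(94*(-5))) = (20265 + 230495)*((-2 - 152)*(-137) + √(-31 + 94*(-5))) = 250760*(-154*(-137) + √(-31 - 470)) = 250760*(21098 + √(-501)) = 250760*(21098 + I*√501) = 5290534480 + 250760*I*√501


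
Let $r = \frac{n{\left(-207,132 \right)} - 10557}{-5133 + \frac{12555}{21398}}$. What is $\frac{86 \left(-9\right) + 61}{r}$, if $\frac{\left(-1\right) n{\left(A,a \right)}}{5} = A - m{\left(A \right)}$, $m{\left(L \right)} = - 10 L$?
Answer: $\frac{1134841583}{256776} \approx 4419.6$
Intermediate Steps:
$n{\left(A,a \right)} = - 55 A$ ($n{\left(A,a \right)} = - 5 \left(A - - 10 A\right) = - 5 \left(A + 10 A\right) = - 5 \cdot 11 A = - 55 A$)
$r = - \frac{5905848}{36607793}$ ($r = \frac{\left(-55\right) \left(-207\right) - 10557}{-5133 + \frac{12555}{21398}} = \frac{11385 - 10557}{-5133 + 12555 \cdot \frac{1}{21398}} = \frac{828}{-5133 + \frac{12555}{21398}} = \frac{828}{- \frac{109823379}{21398}} = 828 \left(- \frac{21398}{109823379}\right) = - \frac{5905848}{36607793} \approx -0.16133$)
$\frac{86 \left(-9\right) + 61}{r} = \frac{86 \left(-9\right) + 61}{- \frac{5905848}{36607793}} = \left(-774 + 61\right) \left(- \frac{36607793}{5905848}\right) = \left(-713\right) \left(- \frac{36607793}{5905848}\right) = \frac{1134841583}{256776}$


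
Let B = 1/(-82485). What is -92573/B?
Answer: 7635883905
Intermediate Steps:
B = -1/82485 ≈ -1.2123e-5
-92573/B = -92573/(-1/82485) = -92573*(-82485) = 7635883905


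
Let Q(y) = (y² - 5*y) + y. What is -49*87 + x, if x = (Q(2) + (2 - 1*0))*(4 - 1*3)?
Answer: -4265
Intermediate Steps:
Q(y) = y² - 4*y
x = -2 (x = (2*(-4 + 2) + (2 - 1*0))*(4 - 1*3) = (2*(-2) + (2 + 0))*(4 - 3) = (-4 + 2)*1 = -2*1 = -2)
-49*87 + x = -49*87 - 2 = -4263 - 2 = -4265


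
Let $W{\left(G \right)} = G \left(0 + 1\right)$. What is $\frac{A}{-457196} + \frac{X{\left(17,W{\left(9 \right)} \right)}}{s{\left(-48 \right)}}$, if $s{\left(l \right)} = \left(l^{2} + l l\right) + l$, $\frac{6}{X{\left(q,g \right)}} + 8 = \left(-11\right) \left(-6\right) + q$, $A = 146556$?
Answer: $- \frac{2088308701}{6515043000} \approx -0.32054$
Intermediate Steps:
$W{\left(G \right)} = G$ ($W{\left(G \right)} = G 1 = G$)
$X{\left(q,g \right)} = \frac{6}{58 + q}$ ($X{\left(q,g \right)} = \frac{6}{-8 + \left(\left(-11\right) \left(-6\right) + q\right)} = \frac{6}{-8 + \left(66 + q\right)} = \frac{6}{58 + q}$)
$s{\left(l \right)} = l + 2 l^{2}$ ($s{\left(l \right)} = \left(l^{2} + l^{2}\right) + l = 2 l^{2} + l = l + 2 l^{2}$)
$\frac{A}{-457196} + \frac{X{\left(17,W{\left(9 \right)} \right)}}{s{\left(-48 \right)}} = \frac{146556}{-457196} + \frac{6 \frac{1}{58 + 17}}{\left(-48\right) \left(1 + 2 \left(-48\right)\right)} = 146556 \left(- \frac{1}{457196}\right) + \frac{6 \cdot \frac{1}{75}}{\left(-48\right) \left(1 - 96\right)} = - \frac{36639}{114299} + \frac{6 \cdot \frac{1}{75}}{\left(-48\right) \left(-95\right)} = - \frac{36639}{114299} + \frac{2}{25 \cdot 4560} = - \frac{36639}{114299} + \frac{2}{25} \cdot \frac{1}{4560} = - \frac{36639}{114299} + \frac{1}{57000} = - \frac{2088308701}{6515043000}$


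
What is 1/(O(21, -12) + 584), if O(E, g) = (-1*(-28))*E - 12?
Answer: 1/1160 ≈ 0.00086207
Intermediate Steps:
O(E, g) = -12 + 28*E (O(E, g) = 28*E - 12 = -12 + 28*E)
1/(O(21, -12) + 584) = 1/((-12 + 28*21) + 584) = 1/((-12 + 588) + 584) = 1/(576 + 584) = 1/1160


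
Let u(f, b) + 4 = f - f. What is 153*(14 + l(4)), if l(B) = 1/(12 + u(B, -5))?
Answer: 17289/8 ≈ 2161.1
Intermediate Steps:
u(f, b) = -4 (u(f, b) = -4 + (f - f) = -4 + 0 = -4)
l(B) = ⅛ (l(B) = 1/(12 - 4) = 1/8 = ⅛)
153*(14 + l(4)) = 153*(14 + ⅛) = 153*(113/8) = 17289/8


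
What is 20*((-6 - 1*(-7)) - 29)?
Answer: -560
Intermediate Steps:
20*((-6 - 1*(-7)) - 29) = 20*((-6 + 7) - 29) = 20*(1 - 29) = 20*(-28) = -560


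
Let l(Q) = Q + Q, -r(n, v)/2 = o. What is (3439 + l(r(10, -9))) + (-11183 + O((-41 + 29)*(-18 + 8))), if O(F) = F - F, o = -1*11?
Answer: -7700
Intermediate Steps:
o = -11
r(n, v) = 22 (r(n, v) = -2*(-11) = 22)
l(Q) = 2*Q
O(F) = 0
(3439 + l(r(10, -9))) + (-11183 + O((-41 + 29)*(-18 + 8))) = (3439 + 2*22) + (-11183 + 0) = (3439 + 44) - 11183 = 3483 - 11183 = -7700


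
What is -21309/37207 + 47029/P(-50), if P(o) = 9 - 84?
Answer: -1751406178/2790525 ≈ -627.63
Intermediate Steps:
P(o) = -75
-21309/37207 + 47029/P(-50) = -21309/37207 + 47029/(-75) = -21309*1/37207 + 47029*(-1/75) = -21309/37207 - 47029/75 = -1751406178/2790525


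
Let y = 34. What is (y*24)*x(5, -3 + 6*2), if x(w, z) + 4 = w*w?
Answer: 17136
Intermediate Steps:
x(w, z) = -4 + w**2 (x(w, z) = -4 + w*w = -4 + w**2)
(y*24)*x(5, -3 + 6*2) = (34*24)*(-4 + 5**2) = 816*(-4 + 25) = 816*21 = 17136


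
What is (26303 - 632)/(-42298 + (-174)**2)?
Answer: -25671/12022 ≈ -2.1353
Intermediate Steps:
(26303 - 632)/(-42298 + (-174)**2) = 25671/(-42298 + 30276) = 25671/(-12022) = 25671*(-1/12022) = -25671/12022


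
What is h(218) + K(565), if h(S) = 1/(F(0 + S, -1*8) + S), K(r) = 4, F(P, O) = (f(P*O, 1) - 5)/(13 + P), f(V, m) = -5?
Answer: 201623/50348 ≈ 4.0046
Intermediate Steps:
F(P, O) = -10/(13 + P) (F(P, O) = (-5 - 5)/(13 + P) = -10/(13 + P))
h(S) = 1/(S - 10/(13 + S)) (h(S) = 1/(-10/(13 + (0 + S)) + S) = 1/(-10/(13 + S) + S) = 1/(S - 10/(13 + S)))
h(218) + K(565) = (13 + 218)/(-10 + 218*(13 + 218)) + 4 = 231/(-10 + 218*231) + 4 = 231/(-10 + 50358) + 4 = 231/50348 + 4 = 201623/50348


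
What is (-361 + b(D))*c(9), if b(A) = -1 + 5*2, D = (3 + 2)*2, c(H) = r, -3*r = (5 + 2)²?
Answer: 17248/3 ≈ 5749.3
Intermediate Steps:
r = -49/3 (r = -(5 + 2)²/3 = -⅓*7² = -⅓*49 = -49/3 ≈ -16.333)
c(H) = -49/3
D = 10 (D = 5*2 = 10)
b(A) = 9 (b(A) = -1 + 10 = 9)
(-361 + b(D))*c(9) = (-361 + 9)*(-49/3) = -352*(-49/3) = 17248/3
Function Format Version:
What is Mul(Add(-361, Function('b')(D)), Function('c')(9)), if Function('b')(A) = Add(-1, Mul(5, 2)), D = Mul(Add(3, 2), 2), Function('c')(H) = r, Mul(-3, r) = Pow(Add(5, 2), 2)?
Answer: Rational(17248, 3) ≈ 5749.3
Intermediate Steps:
r = Rational(-49, 3) (r = Mul(Rational(-1, 3), Pow(Add(5, 2), 2)) = Mul(Rational(-1, 3), Pow(7, 2)) = Mul(Rational(-1, 3), 49) = Rational(-49, 3) ≈ -16.333)
Function('c')(H) = Rational(-49, 3)
D = 10 (D = Mul(5, 2) = 10)
Function('b')(A) = 9 (Function('b')(A) = Add(-1, 10) = 9)
Mul(Add(-361, Function('b')(D)), Function('c')(9)) = Mul(Add(-361, 9), Rational(-49, 3)) = Mul(-352, Rational(-49, 3)) = Rational(17248, 3)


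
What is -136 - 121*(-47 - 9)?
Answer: 6640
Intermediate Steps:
-136 - 121*(-47 - 9) = -136 - 121*(-56) = -136 + 6776 = 6640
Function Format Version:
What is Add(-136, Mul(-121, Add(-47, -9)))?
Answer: 6640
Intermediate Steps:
Add(-136, Mul(-121, Add(-47, -9))) = Add(-136, Mul(-121, -56)) = Add(-136, 6776) = 6640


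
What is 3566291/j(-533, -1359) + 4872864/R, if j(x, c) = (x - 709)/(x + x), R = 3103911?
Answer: 655557755957153/214169859 ≈ 3.0609e+6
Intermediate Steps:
j(x, c) = (-709 + x)/(2*x) (j(x, c) = (-709 + x)/((2*x)) = (-709 + x)*(1/(2*x)) = (-709 + x)/(2*x))
3566291/j(-533, -1359) + 4872864/R = 3566291/(((1/2)*(-709 - 533)/(-533))) + 4872864/3103911 = 3566291/(((1/2)*(-1/533)*(-1242))) + 4872864*(1/3103911) = 3566291/(621/533) + 1624288/1034637 = 3566291*(533/621) + 1624288/1034637 = 1900833103/621 + 1624288/1034637 = 655557755957153/214169859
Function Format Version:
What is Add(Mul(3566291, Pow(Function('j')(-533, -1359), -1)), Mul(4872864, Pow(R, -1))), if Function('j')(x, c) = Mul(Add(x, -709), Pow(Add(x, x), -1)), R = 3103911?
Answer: Rational(655557755957153, 214169859) ≈ 3.0609e+6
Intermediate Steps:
Function('j')(x, c) = Mul(Rational(1, 2), Pow(x, -1), Add(-709, x)) (Function('j')(x, c) = Mul(Add(-709, x), Pow(Mul(2, x), -1)) = Mul(Add(-709, x), Mul(Rational(1, 2), Pow(x, -1))) = Mul(Rational(1, 2), Pow(x, -1), Add(-709, x)))
Add(Mul(3566291, Pow(Function('j')(-533, -1359), -1)), Mul(4872864, Pow(R, -1))) = Add(Mul(3566291, Pow(Mul(Rational(1, 2), Pow(-533, -1), Add(-709, -533)), -1)), Mul(4872864, Pow(3103911, -1))) = Add(Mul(3566291, Pow(Mul(Rational(1, 2), Rational(-1, 533), -1242), -1)), Mul(4872864, Rational(1, 3103911))) = Add(Mul(3566291, Pow(Rational(621, 533), -1)), Rational(1624288, 1034637)) = Add(Mul(3566291, Rational(533, 621)), Rational(1624288, 1034637)) = Add(Rational(1900833103, 621), Rational(1624288, 1034637)) = Rational(655557755957153, 214169859)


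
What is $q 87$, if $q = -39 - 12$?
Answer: $-4437$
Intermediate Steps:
$q = -51$
$q 87 = \left(-51\right) 87 = -4437$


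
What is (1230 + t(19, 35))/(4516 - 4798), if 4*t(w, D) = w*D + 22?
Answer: -1869/376 ≈ -4.9707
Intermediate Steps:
t(w, D) = 11/2 + D*w/4 (t(w, D) = (w*D + 22)/4 = (D*w + 22)/4 = (22 + D*w)/4 = 11/2 + D*w/4)
(1230 + t(19, 35))/(4516 - 4798) = (1230 + (11/2 + (¼)*35*19))/(4516 - 4798) = (1230 + (11/2 + 665/4))/(-282) = (1230 + 687/4)*(-1/282) = (5607/4)*(-1/282) = -1869/376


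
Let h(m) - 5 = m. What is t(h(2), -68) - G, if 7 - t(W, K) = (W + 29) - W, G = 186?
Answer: -208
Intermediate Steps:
h(m) = 5 + m
t(W, K) = -22 (t(W, K) = 7 - ((W + 29) - W) = 7 - ((29 + W) - W) = 7 - 1*29 = 7 - 29 = -22)
t(h(2), -68) - G = -22 - 1*186 = -22 - 186 = -208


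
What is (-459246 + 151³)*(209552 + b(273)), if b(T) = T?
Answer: 626055901625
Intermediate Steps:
(-459246 + 151³)*(209552 + b(273)) = (-459246 + 151³)*(209552 + 273) = (-459246 + 3442951)*209825 = 2983705*209825 = 626055901625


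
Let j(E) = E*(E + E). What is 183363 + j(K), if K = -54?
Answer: 189195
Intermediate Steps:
j(E) = 2*E**2 (j(E) = E*(2*E) = 2*E**2)
183363 + j(K) = 183363 + 2*(-54)**2 = 183363 + 2*2916 = 183363 + 5832 = 189195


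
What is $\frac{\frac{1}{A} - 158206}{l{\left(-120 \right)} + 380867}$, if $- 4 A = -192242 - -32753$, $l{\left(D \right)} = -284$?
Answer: $- \frac{25232116730}{60698802087} \approx -0.41569$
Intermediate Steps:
$A = \frac{159489}{4}$ ($A = - \frac{-192242 - -32753}{4} = - \frac{-192242 + 32753}{4} = \left(- \frac{1}{4}\right) \left(-159489\right) = \frac{159489}{4} \approx 39872.0$)
$\frac{\frac{1}{A} - 158206}{l{\left(-120 \right)} + 380867} = \frac{\frac{1}{\frac{159489}{4}} - 158206}{-284 + 380867} = \frac{\frac{4}{159489} - 158206}{380583} = \left(- \frac{25232116730}{159489}\right) \frac{1}{380583} = - \frac{25232116730}{60698802087}$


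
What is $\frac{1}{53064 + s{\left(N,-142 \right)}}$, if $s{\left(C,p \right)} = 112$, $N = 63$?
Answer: $\frac{1}{53176} \approx 1.8805 \cdot 10^{-5}$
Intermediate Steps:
$\frac{1}{53064 + s{\left(N,-142 \right)}} = \frac{1}{53064 + 112} = \frac{1}{53176}$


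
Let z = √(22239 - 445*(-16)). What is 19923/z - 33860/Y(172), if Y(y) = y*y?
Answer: -8465/7396 + 19923*√29359/29359 ≈ 115.13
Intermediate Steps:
z = √29359 (z = √(22239 + 7120) = √29359 ≈ 171.34)
Y(y) = y²
19923/z - 33860/Y(172) = 19923/(√29359) - 33860/(172²) = 19923*(√29359/29359) - 33860/29584 = 19923*√29359/29359 - 33860*1/29584 = 19923*√29359/29359 - 8465/7396 = -8465/7396 + 19923*√29359/29359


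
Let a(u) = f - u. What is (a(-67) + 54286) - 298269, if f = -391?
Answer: -244307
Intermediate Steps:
a(u) = -391 - u
(a(-67) + 54286) - 298269 = ((-391 - 1*(-67)) + 54286) - 298269 = ((-391 + 67) + 54286) - 298269 = (-324 + 54286) - 298269 = 53962 - 298269 = -244307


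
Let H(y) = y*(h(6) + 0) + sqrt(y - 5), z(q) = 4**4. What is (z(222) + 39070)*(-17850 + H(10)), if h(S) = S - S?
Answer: -701969100 + 39326*sqrt(5) ≈ -7.0188e+8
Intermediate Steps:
h(S) = 0
z(q) = 256
H(y) = sqrt(-5 + y) (H(y) = y*(0 + 0) + sqrt(y - 5) = y*0 + sqrt(-5 + y) = 0 + sqrt(-5 + y) = sqrt(-5 + y))
(z(222) + 39070)*(-17850 + H(10)) = (256 + 39070)*(-17850 + sqrt(-5 + 10)) = 39326*(-17850 + sqrt(5)) = -701969100 + 39326*sqrt(5)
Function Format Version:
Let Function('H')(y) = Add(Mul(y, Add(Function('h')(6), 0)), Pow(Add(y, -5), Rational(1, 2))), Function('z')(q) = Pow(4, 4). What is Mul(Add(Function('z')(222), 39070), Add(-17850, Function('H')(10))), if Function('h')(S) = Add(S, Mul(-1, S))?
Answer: Add(-701969100, Mul(39326, Pow(5, Rational(1, 2)))) ≈ -7.0188e+8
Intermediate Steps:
Function('h')(S) = 0
Function('z')(q) = 256
Function('H')(y) = Pow(Add(-5, y), Rational(1, 2)) (Function('H')(y) = Add(Mul(y, Add(0, 0)), Pow(Add(y, -5), Rational(1, 2))) = Add(Mul(y, 0), Pow(Add(-5, y), Rational(1, 2))) = Add(0, Pow(Add(-5, y), Rational(1, 2))) = Pow(Add(-5, y), Rational(1, 2)))
Mul(Add(Function('z')(222), 39070), Add(-17850, Function('H')(10))) = Mul(Add(256, 39070), Add(-17850, Pow(Add(-5, 10), Rational(1, 2)))) = Mul(39326, Add(-17850, Pow(5, Rational(1, 2)))) = Add(-701969100, Mul(39326, Pow(5, Rational(1, 2))))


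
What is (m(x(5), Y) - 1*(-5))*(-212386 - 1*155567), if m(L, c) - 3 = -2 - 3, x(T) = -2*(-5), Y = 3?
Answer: -1103859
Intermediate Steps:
x(T) = 10
m(L, c) = -2 (m(L, c) = 3 + (-2 - 3) = 3 - 5 = -2)
(m(x(5), Y) - 1*(-5))*(-212386 - 1*155567) = (-2 - 1*(-5))*(-212386 - 1*155567) = (-2 + 5)*(-212386 - 155567) = 3*(-367953) = -1103859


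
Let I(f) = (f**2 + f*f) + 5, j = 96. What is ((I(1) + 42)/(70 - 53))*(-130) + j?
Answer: -4738/17 ≈ -278.71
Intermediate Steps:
I(f) = 5 + 2*f**2 (I(f) = (f**2 + f**2) + 5 = 2*f**2 + 5 = 5 + 2*f**2)
((I(1) + 42)/(70 - 53))*(-130) + j = (((5 + 2*1**2) + 42)/(70 - 53))*(-130) + 96 = (((5 + 2*1) + 42)/17)*(-130) + 96 = (((5 + 2) + 42)*(1/17))*(-130) + 96 = ((7 + 42)*(1/17))*(-130) + 96 = (49*(1/17))*(-130) + 96 = (49/17)*(-130) + 96 = -6370/17 + 96 = -4738/17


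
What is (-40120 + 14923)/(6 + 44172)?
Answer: -227/398 ≈ -0.57035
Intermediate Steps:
(-40120 + 14923)/(6 + 44172) = -25197/44178 = -25197*1/44178 = -227/398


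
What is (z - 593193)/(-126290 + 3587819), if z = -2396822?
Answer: -2990015/3461529 ≈ -0.86378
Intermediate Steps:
(z - 593193)/(-126290 + 3587819) = (-2396822 - 593193)/(-126290 + 3587819) = -2990015/3461529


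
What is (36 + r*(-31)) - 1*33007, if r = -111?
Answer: -29530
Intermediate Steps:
(36 + r*(-31)) - 1*33007 = (36 - 111*(-31)) - 1*33007 = (36 + 3441) - 33007 = 3477 - 33007 = -29530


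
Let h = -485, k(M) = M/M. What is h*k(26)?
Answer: -485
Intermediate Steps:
k(M) = 1
h*k(26) = -485*1 = -485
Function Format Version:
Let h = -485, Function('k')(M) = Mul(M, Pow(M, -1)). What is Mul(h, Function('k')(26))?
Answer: -485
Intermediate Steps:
Function('k')(M) = 1
Mul(h, Function('k')(26)) = Mul(-485, 1) = -485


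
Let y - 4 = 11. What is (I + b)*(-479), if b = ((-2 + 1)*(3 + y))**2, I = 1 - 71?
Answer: -121666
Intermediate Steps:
y = 15 (y = 4 + 11 = 15)
I = -70
b = 324 (b = ((-2 + 1)*(3 + 15))**2 = (-1*18)**2 = (-18)**2 = 324)
(I + b)*(-479) = (-70 + 324)*(-479) = 254*(-479) = -121666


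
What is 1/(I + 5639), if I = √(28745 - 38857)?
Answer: 5639/31808433 - 8*I*√158/31808433 ≈ 0.00017728 - 3.1614e-6*I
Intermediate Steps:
I = 8*I*√158 (I = √(-10112) = 8*I*√158 ≈ 100.56*I)
1/(I + 5639) = 1/(8*I*√158 + 5639) = 1/(5639 + 8*I*√158)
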